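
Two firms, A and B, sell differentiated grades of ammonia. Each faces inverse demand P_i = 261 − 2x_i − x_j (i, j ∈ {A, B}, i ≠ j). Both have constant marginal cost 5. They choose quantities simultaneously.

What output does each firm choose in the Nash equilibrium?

Firm A's profit: π = x_A(261 − 2x_A − x_B) − 5x_A.
∂π/∂x_A = 256 − 4x_A − x_B = 0 ⇒ x_A = 64 − 0.25x_B.
By symmetry x_B = x_A; substituting into the reaction function, 1.25x_A = 64 and x_A = 51.2.

51.2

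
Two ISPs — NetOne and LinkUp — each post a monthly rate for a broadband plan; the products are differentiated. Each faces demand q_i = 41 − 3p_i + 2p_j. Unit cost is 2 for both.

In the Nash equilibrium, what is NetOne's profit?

285.1875

NetOne's profit: π = (p_{NetOne} − 2)(41 − 3p_{NetOne} + 2p_{LinkUp}).
∂π/∂p_{NetOne} = 47 − 6p_{NetOne} + 2p_{LinkUp} = 0 ⇒ p_{NetOne} = 47/6 + (1/3)p_{LinkUp}.
Setting p_{NetOne} = p_{LinkUp} in the reaction function: p_{NetOne} = 47/6 + (1/3)p_{NetOne}, so p_{NetOne} = (47/6) / (2/3) = 11.75.
q_{NetOne} = 41 − 3·11.75 + 2·11.75 = 29.25.
Profit = (11.75 − 2)·29.25 = 285.1875.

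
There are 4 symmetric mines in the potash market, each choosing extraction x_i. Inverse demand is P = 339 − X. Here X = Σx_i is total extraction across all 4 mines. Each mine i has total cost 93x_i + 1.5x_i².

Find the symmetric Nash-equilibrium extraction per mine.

30.75

A representative mine's profit is π_i = x_i(339 − X) − 93x_i − 1.5x_i², with X = x_i + Σ_{j≠i} x_j.
First-order condition: 246 − 5x_i − Σ_{j≠i} x_j = 0.
In a symmetric equilibrium every mine chooses the same x, so Σ_{j≠i} x_j = 3x. The condition becomes 246 − 8x = 0, giving x = 246/8 = 30.75.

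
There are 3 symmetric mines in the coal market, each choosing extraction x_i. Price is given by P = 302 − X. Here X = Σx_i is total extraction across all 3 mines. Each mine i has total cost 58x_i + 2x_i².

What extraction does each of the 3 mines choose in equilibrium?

30.5

A representative mine's profit is π_i = x_i(302 − X) − 58x_i − 2x_i², with X = x_i + Σ_{j≠i} x_j.
First-order condition: 244 − 6x_i − Σ_{j≠i} x_j = 0.
Imposing symmetry (x_j = x for all j) turns Σ_{j≠i} x_j into 2x, so 244 = 8x and x = 30.5.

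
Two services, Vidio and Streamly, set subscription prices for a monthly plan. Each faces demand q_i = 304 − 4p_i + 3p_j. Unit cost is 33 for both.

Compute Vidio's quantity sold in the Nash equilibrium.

216.8

Vidio's profit: π = (p_{Vidio} − 33)(304 − 4p_{Vidio} + 3p_{Streamly}).
∂π/∂p_{Vidio} = 436 − 8p_{Vidio} + 3p_{Streamly} = 0 ⇒ p_{Vidio} = 54.5 + 0.375p_{Streamly}.
The game is symmetric, so in equilibrium p_{Streamly} = p_{Vidio}: the reaction function gives 0.625p_{Vidio} = 54.5, hence p_{Vidio} = 87.2.
q_{Vidio} = 304 − 4·87.2 + 3·87.2 = 216.8.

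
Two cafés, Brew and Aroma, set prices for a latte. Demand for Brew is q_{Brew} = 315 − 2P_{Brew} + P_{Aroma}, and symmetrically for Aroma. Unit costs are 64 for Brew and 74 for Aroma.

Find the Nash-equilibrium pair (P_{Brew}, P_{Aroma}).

Brew's profit: π = (P_{Brew} − 64)(315 − 2P_{Brew} + P_{Aroma}).
∂π/∂P_{Brew} = 443 − 4P_{Brew} + P_{Aroma} = 0 ⇒ P_{Brew} = 110.75 + 0.25P_{Aroma}.
Similarly P_{Aroma} = 115.75 + 0.25P_{Brew}.
Substituting the second reaction function into the first: P_{Brew} = 110.75 + 0.25(115.75 + 0.25P_{Brew}), which gives 0.9375P_{Brew} = 139.6875 ⇒ P_{Brew} = 149.
Then P_{Aroma} = 115.75 + 0.25·149 = 153.

149, 153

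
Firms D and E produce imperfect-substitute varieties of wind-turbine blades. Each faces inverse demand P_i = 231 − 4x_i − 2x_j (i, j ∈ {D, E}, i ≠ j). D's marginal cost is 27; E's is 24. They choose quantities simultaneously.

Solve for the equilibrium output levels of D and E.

20.3, 20.8

Firm D's profit: π = x_D(231 − 4x_D − 2x_E) − 27x_D.
∂π/∂x_D = 204 − 8x_D − 2x_E = 0 ⇒ x_D = 25.5 − 0.25x_E.
Similarly x_E = 25.875 − 0.25x_D.
Plugging x_E into D's best response: x_D = 25.5 − 0.25(25.875 − 0.25x_D) ⇒ 0.9375x_D = 609/32, so x_D = 20.3.
Then x_E = 25.875 − 0.25·20.3 = 20.8.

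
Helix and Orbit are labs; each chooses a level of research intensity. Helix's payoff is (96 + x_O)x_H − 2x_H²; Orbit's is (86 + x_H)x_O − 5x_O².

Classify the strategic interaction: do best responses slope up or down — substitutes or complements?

strategic complements

Expanding Helix's payoff: 96x_H + x_Ox_H − 2x_H².
∂π/∂x_H = 96 + x_O − 4x_H = 0, so x_H = 24 + 0.25x_O.
The best-response slope dx_H/dx_O = 0.25 > 0: the reaction function is upward-sloping, so the choices are strategic complements.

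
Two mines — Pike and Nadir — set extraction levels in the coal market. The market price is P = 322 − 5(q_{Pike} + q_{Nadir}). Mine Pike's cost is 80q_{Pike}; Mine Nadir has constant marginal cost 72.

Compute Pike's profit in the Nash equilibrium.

1216.8

Mine Pike's profit: π = q_{Pike}(322 − 5(q_{Pike} + q_{Nadir})) − 80q_{Pike}.
∂π/∂q_{Pike} = 242 − 10q_{Pike} − 5q_{Nadir} = 0, so q_{Pike} = 24.2 − 0.5q_{Nadir}.
By the same steps for Nadir: q_{Nadir} = 25 − 0.5q_{Pike}.
Solving the two reaction functions simultaneously: (1 − (−0.5)(−0.5))q_{Pike} = 24.2 − 0.5·25, so 0.75q_{Pike} = 11.7 and q_{Pike} = 15.6.
Then q_{Nadir} = 25 − 0.5·15.6 = 17.2.
Price P = 322 − 5·32.8 = 158.
Pike's profit: (158 − 80)·15.6 = 1216.8.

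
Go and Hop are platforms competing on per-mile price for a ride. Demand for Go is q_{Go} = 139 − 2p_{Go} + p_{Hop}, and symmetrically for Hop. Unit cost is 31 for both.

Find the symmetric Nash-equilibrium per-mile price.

67

Go's profit: π = (p_{Go} − 31)(139 − 2p_{Go} + p_{Hop}).
∂π/∂p_{Go} = 201 − 4p_{Go} + p_{Hop} = 0 ⇒ p_{Go} = 50.25 + 0.25p_{Hop}.
The game is symmetric, so in equilibrium p_{Hop} = p_{Go}: the reaction function gives 0.75p_{Go} = 50.25, hence p_{Go} = 67.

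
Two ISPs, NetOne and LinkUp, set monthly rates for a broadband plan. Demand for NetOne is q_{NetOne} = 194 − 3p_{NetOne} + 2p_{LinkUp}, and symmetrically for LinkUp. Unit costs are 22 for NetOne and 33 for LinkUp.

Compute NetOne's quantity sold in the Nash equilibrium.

135.1875

NetOne's profit: π = (p_{NetOne} − 22)(194 − 3p_{NetOne} + 2p_{LinkUp}).
∂π/∂p_{NetOne} = 260 − 6p_{NetOne} + 2p_{LinkUp} = 0 ⇒ p_{NetOne} = 130/3 + (1/3)p_{LinkUp}.
Similarly p_{LinkUp} = 293/6 + (1/3)p_{NetOne}.
Plugging p_{LinkUp} into NetOne's best response: p_{NetOne} = 130/3 + (1/3)(293/6 + (1/3)p_{NetOne}) ⇒ (8/9)p_{NetOne} = 1073/18, so p_{NetOne} = 67.0625.
Then p_{LinkUp} = 293/6 + (1/3)·67.0625 = 71.1875.
q_{NetOne} = 194 − 3·67.0625 + 2·71.1875 = 135.1875.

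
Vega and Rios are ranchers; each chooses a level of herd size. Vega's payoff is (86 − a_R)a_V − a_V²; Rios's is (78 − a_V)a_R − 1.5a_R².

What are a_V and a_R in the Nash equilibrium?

Expanding Vega's payoff: 86a_V − a_Ra_V − a_V².
∂π/∂a_V = 86 − a_R − 2a_V = 0, so a_V = 43 − 0.5a_R.
Likewise for Rios: a_R = 26 − (1/3)a_V.
Solving the two reaction functions simultaneously: (1 − (−0.5)(−1/3))a_V = 43 − 0.5·26, so (5/6)a_V = 30 and a_V = 36.
Then a_R = 26 − (1/3)·36 = 14.

36, 14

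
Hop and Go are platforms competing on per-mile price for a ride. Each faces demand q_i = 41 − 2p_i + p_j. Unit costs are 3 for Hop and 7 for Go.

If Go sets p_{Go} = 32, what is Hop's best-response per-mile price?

Hop's profit: π = (p_{Hop} − 3)(41 − 2p_{Hop} + p_{Go}).
∂π/∂p_{Hop} = 47 − 4p_{Hop} + p_{Go} = 0 ⇒ p_{Hop} = 11.75 + 0.25p_{Go}.
At p_{Go} = 32: p_{Hop} = 11.75 + 0.25·32 = 19.75.

19.75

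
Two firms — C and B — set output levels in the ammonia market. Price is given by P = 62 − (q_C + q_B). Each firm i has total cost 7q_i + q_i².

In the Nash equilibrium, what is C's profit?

242

Firm C's profit: π = q_C(62 − (q_C + q_B)) − 7q_C − q_C².
∂π/∂q_C = 55 − 4q_C − q_B = 0, so q_C = 13.75 − 0.25q_B.
Setting q_C = q_B in the reaction function: q_C = 13.75 − 0.25q_C, so q_C = 13.75 / 1.25 = 11.
Price P = 62 − 22 = 40.
C's profit: (40 − 7)·11 − (11)² = 242.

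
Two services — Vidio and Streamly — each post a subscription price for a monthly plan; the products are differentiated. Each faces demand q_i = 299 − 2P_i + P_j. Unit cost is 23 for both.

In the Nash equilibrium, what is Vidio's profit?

16928

Vidio's profit: π = (P_{Vidio} − 23)(299 − 2P_{Vidio} + P_{Streamly}).
∂π/∂P_{Vidio} = 345 − 4P_{Vidio} + P_{Streamly} = 0 ⇒ P_{Vidio} = 86.25 + 0.25P_{Streamly}.
Setting P_{Vidio} = P_{Streamly} in the reaction function: P_{Vidio} = 86.25 + 0.25P_{Vidio}, so P_{Vidio} = 86.25 / 0.75 = 115.
q_{Vidio} = 299 − 2·115 + 115 = 184.
Profit = (115 − 23)·184 = 16928.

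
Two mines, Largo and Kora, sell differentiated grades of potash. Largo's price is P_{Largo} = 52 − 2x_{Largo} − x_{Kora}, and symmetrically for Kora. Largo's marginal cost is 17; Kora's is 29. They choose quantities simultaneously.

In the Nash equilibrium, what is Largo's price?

32.6

Mine Largo's profit: π = x_{Largo}(52 − 2x_{Largo} − x_{Kora}) − 17x_{Largo}.
∂π/∂x_{Largo} = 35 − 4x_{Largo} − x_{Kora} = 0 ⇒ x_{Largo} = 8.75 − 0.25x_{Kora}.
Similarly x_{Kora} = 5.75 − 0.25x_{Largo}.
Plugging x_{Kora} into Largo's best response: x_{Largo} = 8.75 − 0.25(5.75 − 0.25x_{Largo}) ⇒ 0.9375x_{Largo} = 7.3125, so x_{Largo} = 7.8.
Then x_{Kora} = 5.75 − 0.25·7.8 = 3.8.
P_{Largo} = 52 − 2·7.8 − 3.8 = 32.6.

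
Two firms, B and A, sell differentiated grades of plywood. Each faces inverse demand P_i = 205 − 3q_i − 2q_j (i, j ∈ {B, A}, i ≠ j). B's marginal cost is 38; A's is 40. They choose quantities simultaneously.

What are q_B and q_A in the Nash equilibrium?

21, 20.5

Firm B's profit: π = q_B(205 − 3q_B − 2q_A) − 38q_B.
∂π/∂q_B = 167 − 6q_B − 2q_A = 0 ⇒ q_B = 167/6 − (1/3)q_A.
Similarly q_A = 27.5 − (1/3)q_B.
Plugging q_A into B's best response: q_B = 167/6 − (1/3)(27.5 − (1/3)q_B) ⇒ (8/9)q_B = 56/3, so q_B = 21.
Then q_A = 27.5 − (1/3)·21 = 20.5.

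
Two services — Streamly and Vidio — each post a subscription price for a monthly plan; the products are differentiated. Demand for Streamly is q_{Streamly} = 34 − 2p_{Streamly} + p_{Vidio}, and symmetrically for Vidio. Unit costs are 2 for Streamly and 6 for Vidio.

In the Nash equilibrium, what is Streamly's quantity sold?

22.4

Streamly's profit: π = (p_{Streamly} − 2)(34 − 2p_{Streamly} + p_{Vidio}).
∂π/∂p_{Streamly} = 38 − 4p_{Streamly} + p_{Vidio} = 0 ⇒ p_{Streamly} = 9.5 + 0.25p_{Vidio}.
Similarly p_{Vidio} = 11.5 + 0.25p_{Streamly}.
Plugging p_{Vidio} into Streamly's best response: p_{Streamly} = 9.5 + 0.25(11.5 + 0.25p_{Streamly}) ⇒ 0.9375p_{Streamly} = 12.375, so p_{Streamly} = 13.2.
Then p_{Vidio} = 11.5 + 0.25·13.2 = 14.8.
q_{Streamly} = 34 − 2·13.2 + 14.8 = 22.4.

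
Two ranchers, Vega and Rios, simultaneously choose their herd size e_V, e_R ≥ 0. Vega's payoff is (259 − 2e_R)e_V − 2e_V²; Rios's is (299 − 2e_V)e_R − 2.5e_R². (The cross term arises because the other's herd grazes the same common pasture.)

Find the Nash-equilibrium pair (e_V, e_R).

43.5625, 42.375

Expanding Vega's payoff: 259e_V − 2e_Re_V − 2e_V².
∂π/∂e_V = 259 − 2e_R − 4e_V = 0, so e_V = 64.75 − 0.5e_R.
Likewise for Rios: e_R = 59.8 − 0.4e_V.
Plugging e_R into Vega's best response: e_V = 64.75 − 0.5(59.8 − 0.4e_V) ⇒ 0.8e_V = 34.85, so e_V = 43.5625.
Then e_R = 59.8 − 0.4·43.5625 = 42.375.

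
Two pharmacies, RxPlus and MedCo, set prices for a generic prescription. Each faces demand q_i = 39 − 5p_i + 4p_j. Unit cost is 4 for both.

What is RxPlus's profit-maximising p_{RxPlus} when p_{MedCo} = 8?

9.1

RxPlus's profit: π = (p_{RxPlus} − 4)(39 − 5p_{RxPlus} + 4p_{MedCo}).
∂π/∂p_{RxPlus} = 59 − 10p_{RxPlus} + 4p_{MedCo} = 0 ⇒ p_{RxPlus} = 5.9 + 0.4p_{MedCo}.
At p_{MedCo} = 8: p_{RxPlus} = 5.9 + 0.4·8 = 9.1.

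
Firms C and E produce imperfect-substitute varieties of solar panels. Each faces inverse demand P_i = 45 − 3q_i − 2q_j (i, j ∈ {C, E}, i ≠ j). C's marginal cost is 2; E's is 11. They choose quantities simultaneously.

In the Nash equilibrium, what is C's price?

Firm C's profit: π = q_C(45 − 3q_C − 2q_E) − 2q_C.
∂π/∂q_C = 43 − 6q_C − 2q_E = 0 ⇒ q_C = 43/6 − (1/3)q_E.
Similarly q_E = 17/3 − (1/3)q_C.
Plugging q_E into C's best response: q_C = 43/6 − (1/3)(17/3 − (1/3)q_C) ⇒ (8/9)q_C = 95/18, so q_C = 5.9375.
Then q_E = 17/3 − (1/3)·5.9375 = 3.6875.
P_C = 45 − 3·5.9375 − 2·3.6875 = 19.8125.

19.8125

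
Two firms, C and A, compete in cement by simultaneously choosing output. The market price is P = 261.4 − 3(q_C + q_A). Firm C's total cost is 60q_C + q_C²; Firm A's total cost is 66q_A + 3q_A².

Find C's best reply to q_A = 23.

Firm C's profit: π = q_C(261.4 − 3(q_C + q_A)) − 60q_C − q_C².
∂π/∂q_C = 201.4 − 8q_C − 3q_A = 0, so q_C = 25.175 − 0.375q_A.
At q_A = 23: q_C = 25.175 − 0.375·23 = 16.55.

16.55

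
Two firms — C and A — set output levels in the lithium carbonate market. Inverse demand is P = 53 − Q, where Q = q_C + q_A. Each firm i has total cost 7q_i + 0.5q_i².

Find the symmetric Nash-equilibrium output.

11.5

Firm C's profit: π = q_C(53 − (q_C + q_A)) − 7q_C − 0.5q_C².
∂π/∂q_C = 46 − 3q_C − q_A = 0, so q_C = 46/3 − (1/3)q_A.
By symmetry q_A = q_C; substituting into the reaction function, (4/3)q_C = 46/3 and q_C = 11.5.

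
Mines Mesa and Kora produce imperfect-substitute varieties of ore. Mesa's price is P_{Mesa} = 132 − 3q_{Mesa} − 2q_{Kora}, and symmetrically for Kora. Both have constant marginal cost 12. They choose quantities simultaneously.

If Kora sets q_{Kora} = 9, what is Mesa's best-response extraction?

Mine Mesa's profit: π = q_{Mesa}(132 − 3q_{Mesa} − 2q_{Kora}) − 12q_{Mesa}.
∂π/∂q_{Mesa} = 120 − 6q_{Mesa} − 2q_{Kora} = 0 ⇒ q_{Mesa} = 20 − (1/3)q_{Kora}.
At q_{Kora} = 9: q_{Mesa} = 20 − (1/3)·9 = 17.

17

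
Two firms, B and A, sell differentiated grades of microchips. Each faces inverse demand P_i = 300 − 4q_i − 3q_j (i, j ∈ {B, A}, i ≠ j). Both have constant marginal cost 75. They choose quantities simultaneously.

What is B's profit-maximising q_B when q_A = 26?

Firm B's profit: π = q_B(300 − 4q_B − 3q_A) − 75q_B.
∂π/∂q_B = 225 − 8q_B − 3q_A = 0 ⇒ q_B = 28.125 − 0.375q_A.
At q_A = 26: q_B = 28.125 − 0.375·26 = 18.375.

18.375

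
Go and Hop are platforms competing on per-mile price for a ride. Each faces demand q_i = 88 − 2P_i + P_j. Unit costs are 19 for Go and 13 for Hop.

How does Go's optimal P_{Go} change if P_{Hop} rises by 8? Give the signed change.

2

Go's profit: π = (P_{Go} − 19)(88 − 2P_{Go} + P_{Hop}).
∂π/∂P_{Go} = 126 − 4P_{Go} + P_{Hop} = 0 ⇒ P_{Go} = 31.5 + 0.25P_{Hop}.
The reaction-function slope is 0.25, so an 8-unit rise in P_{Hop} moves P_{Go} by 0.25 × 8 = 2. Go's best response rises — the actions are strategic complements.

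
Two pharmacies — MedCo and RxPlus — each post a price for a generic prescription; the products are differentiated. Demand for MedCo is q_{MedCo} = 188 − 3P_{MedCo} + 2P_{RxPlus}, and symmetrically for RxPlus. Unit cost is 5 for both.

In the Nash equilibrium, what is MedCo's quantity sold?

MedCo's profit: π = (P_{MedCo} − 5)(188 − 3P_{MedCo} + 2P_{RxPlus}).
∂π/∂P_{MedCo} = 203 − 6P_{MedCo} + 2P_{RxPlus} = 0 ⇒ P_{MedCo} = 203/6 + (1/3)P_{RxPlus}.
By symmetry P_{RxPlus} = P_{MedCo}; substituting into the reaction function, (2/3)P_{MedCo} = 203/6 and P_{MedCo} = 50.75.
q_{MedCo} = 188 − 3·50.75 + 2·50.75 = 137.25.

137.25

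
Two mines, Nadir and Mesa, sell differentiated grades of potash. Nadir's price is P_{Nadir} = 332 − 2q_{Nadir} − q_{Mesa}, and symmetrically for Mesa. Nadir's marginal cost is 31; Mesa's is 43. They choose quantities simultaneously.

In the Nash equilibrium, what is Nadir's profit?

7442

Mine Nadir's profit: π = q_{Nadir}(332 − 2q_{Nadir} − q_{Mesa}) − 31q_{Nadir}.
∂π/∂q_{Nadir} = 301 − 4q_{Nadir} − q_{Mesa} = 0 ⇒ q_{Nadir} = 75.25 − 0.25q_{Mesa}.
Similarly q_{Mesa} = 72.25 − 0.25q_{Nadir}.
Plugging q_{Mesa} into Nadir's best response: q_{Nadir} = 75.25 − 0.25(72.25 − 0.25q_{Nadir}) ⇒ 0.9375q_{Nadir} = 57.1875, so q_{Nadir} = 61.
Then q_{Mesa} = 72.25 − 0.25·61 = 57.
P_{Nadir} = 332 − 2·61 − 57 = 153.
Profit = (153 − 31)·61 = 7442.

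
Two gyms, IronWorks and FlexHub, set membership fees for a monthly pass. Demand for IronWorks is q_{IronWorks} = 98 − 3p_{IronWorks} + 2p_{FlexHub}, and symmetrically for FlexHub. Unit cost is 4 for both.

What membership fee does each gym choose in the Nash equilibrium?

27.5

IronWorks's profit: π = (p_{IronWorks} − 4)(98 − 3p_{IronWorks} + 2p_{FlexHub}).
∂π/∂p_{IronWorks} = 110 − 6p_{IronWorks} + 2p_{FlexHub} = 0 ⇒ p_{IronWorks} = 55/3 + (1/3)p_{FlexHub}.
Setting p_{IronWorks} = p_{FlexHub} in the reaction function: p_{IronWorks} = 55/3 + (1/3)p_{IronWorks}, so p_{IronWorks} = (55/3) / (2/3) = 27.5.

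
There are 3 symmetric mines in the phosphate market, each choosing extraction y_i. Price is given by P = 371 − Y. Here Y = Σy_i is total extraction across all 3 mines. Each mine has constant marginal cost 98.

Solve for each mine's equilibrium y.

68.25

A representative mine's profit is π_i = y_i(371 − Y) − 98y_i, with Y = y_i + Σ_{j≠i} y_j.
First-order condition: 273 − 2y_i − Σ_{j≠i} y_j = 0.
In a symmetric equilibrium every mine chooses the same y, so Σ_{j≠i} y_j = 2y. The condition becomes 273 − 4y = 0, giving y = 273/4 = 68.25.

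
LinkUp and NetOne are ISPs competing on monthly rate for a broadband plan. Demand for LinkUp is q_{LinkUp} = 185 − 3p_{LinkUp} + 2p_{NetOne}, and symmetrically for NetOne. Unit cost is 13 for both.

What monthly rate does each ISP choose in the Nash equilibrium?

56

LinkUp's profit: π = (p_{LinkUp} − 13)(185 − 3p_{LinkUp} + 2p_{NetOne}).
∂π/∂p_{LinkUp} = 224 − 6p_{LinkUp} + 2p_{NetOne} = 0 ⇒ p_{LinkUp} = 112/3 + (1/3)p_{NetOne}.
Setting p_{LinkUp} = p_{NetOne} in the reaction function: p_{LinkUp} = 112/3 + (1/3)p_{LinkUp}, so p_{LinkUp} = (112/3) / (2/3) = 56.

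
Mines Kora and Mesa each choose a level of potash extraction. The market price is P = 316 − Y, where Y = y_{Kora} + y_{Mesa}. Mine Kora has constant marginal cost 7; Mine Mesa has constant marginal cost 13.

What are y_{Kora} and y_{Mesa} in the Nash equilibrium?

105, 99

Mine Kora's profit: π = y_{Kora}(316 − (y_{Kora} + y_{Mesa})) − 7y_{Kora}.
∂π/∂y_{Kora} = 309 − 2y_{Kora} − y_{Mesa} = 0, so y_{Kora} = 154.5 − 0.5y_{Mesa}.
By the same steps for Mesa: y_{Mesa} = 151.5 − 0.5y_{Kora}.
Plugging y_{Mesa} into Kora's best response: y_{Kora} = 154.5 − 0.5(151.5 − 0.5y_{Kora}) ⇒ 0.75y_{Kora} = 78.75, so y_{Kora} = 105.
Then y_{Mesa} = 151.5 − 0.5·105 = 99.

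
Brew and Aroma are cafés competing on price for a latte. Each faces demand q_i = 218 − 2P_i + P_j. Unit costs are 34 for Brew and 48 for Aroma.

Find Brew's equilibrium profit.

Brew's profit: π = (P_{Brew} − 34)(218 − 2P_{Brew} + P_{Aroma}).
∂π/∂P_{Brew} = 286 − 4P_{Brew} + P_{Aroma} = 0 ⇒ P_{Brew} = 71.5 + 0.25P_{Aroma}.
Similarly P_{Aroma} = 78.5 + 0.25P_{Brew}.
Solving the two reaction functions simultaneously: (1 − (0.25)(0.25))P_{Brew} = 71.5 + 0.25·78.5, so 0.9375P_{Brew} = 91.125 and P_{Brew} = 97.2.
Then P_{Aroma} = 78.5 + 0.25·97.2 = 102.8.
q_{Brew} = 218 − 2·97.2 + 102.8 = 126.4.
Profit = (97.2 − 34)·126.4 = 7988.48.

7988.48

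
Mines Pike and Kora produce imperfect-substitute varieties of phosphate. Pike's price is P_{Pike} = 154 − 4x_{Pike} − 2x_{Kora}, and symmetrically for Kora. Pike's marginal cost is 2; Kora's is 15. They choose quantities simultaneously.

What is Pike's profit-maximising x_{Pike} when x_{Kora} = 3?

Mine Pike's profit: π = x_{Pike}(154 − 4x_{Pike} − 2x_{Kora}) − 2x_{Pike}.
∂π/∂x_{Pike} = 152 − 8x_{Pike} − 2x_{Kora} = 0 ⇒ x_{Pike} = 19 − 0.25x_{Kora}.
At x_{Kora} = 3: x_{Pike} = 19 − 0.25·3 = 18.25.

18.25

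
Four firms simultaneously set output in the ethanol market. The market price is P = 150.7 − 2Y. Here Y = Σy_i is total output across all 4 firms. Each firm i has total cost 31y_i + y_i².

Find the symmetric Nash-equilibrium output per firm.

9.975

A representative firm's profit is π_i = y_i(150.7 − 2Y) − 31y_i − y_i², with Y = y_i + Σ_{j≠i} y_j.
First-order condition: 119.7 − 6y_i − 2Σ_{j≠i} y_j = 0.
Imposing symmetry (y_j = y for all j) turns Σ_{j≠i} y_j into 3y, so 119.7 = 12y and y = 9.975.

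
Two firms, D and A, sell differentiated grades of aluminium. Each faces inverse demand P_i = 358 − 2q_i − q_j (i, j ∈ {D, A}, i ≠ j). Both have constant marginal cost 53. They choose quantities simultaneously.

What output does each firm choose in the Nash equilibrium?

61

Firm D's profit: π = q_D(358 − 2q_D − q_A) − 53q_D.
∂π/∂q_D = 305 − 4q_D − q_A = 0 ⇒ q_D = 76.25 − 0.25q_A.
The game is symmetric, so in equilibrium q_A = q_D: the reaction function gives 1.25q_D = 76.25, hence q_D = 61.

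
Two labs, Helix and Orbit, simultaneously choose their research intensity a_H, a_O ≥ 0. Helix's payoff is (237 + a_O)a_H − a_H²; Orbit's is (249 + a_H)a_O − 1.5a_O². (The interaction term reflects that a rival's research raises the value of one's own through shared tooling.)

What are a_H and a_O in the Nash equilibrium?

192, 147

Expanding Helix's payoff: 237a_H + a_Oa_H − a_H².
∂π/∂a_H = 237 + a_O − 2a_H = 0, so a_H = 118.5 + 0.5a_O.
Likewise for Orbit: a_O = 83 + (1/3)a_H.
Substituting the second reaction function into the first: a_H = 118.5 + 0.5(83 + (1/3)a_H), which gives (5/6)a_H = 160 ⇒ a_H = 192.
Then a_O = 83 + (1/3)·192 = 147.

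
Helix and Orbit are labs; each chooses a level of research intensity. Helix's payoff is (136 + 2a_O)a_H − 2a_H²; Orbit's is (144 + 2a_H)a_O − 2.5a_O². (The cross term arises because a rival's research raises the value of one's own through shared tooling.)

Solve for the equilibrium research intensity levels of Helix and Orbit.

Expanding Helix's payoff: 136a_H + 2a_Oa_H − 2a_H².
∂π/∂a_H = 136 + 2a_O − 4a_H = 0, so a_H = 34 + 0.5a_O.
Likewise for Orbit: a_O = 28.8 + 0.4a_H.
Plugging a_O into Helix's best response: a_H = 34 + 0.5(28.8 + 0.4a_H) ⇒ 0.8a_H = 48.4, so a_H = 60.5.
Then a_O = 28.8 + 0.4·60.5 = 53.

60.5, 53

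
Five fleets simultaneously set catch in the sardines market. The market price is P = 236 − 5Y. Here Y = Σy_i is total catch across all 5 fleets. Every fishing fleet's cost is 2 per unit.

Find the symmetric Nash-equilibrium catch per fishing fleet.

A representative fishing fleet's profit is π_i = y_i(236 − 5Y) − 2y_i, with Y = y_i + Σ_{j≠i} y_j.
First-order condition: 234 − 10y_i − 5Σ_{j≠i} y_j = 0.
With identical fishing fleets, set every y_j = y: then 234 − 10y − 20y = 0, i.e. y = 234/30 = 7.8.

7.8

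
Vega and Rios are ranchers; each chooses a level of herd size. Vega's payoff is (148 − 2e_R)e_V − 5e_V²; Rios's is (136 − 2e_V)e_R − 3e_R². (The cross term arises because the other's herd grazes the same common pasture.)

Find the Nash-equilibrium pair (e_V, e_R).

Expanding Vega's payoff: 148e_V − 2e_Re_V − 5e_V².
∂π/∂e_V = 148 − 2e_R − 10e_V = 0, so e_V = 14.8 − 0.2e_R.
Likewise for Rios: e_R = 68/3 − (1/3)e_V.
Plugging e_R into Vega's best response: e_V = 14.8 − 0.2(68/3 − (1/3)e_V) ⇒ (14/15)e_V = 154/15, so e_V = 11.
Then e_R = 68/3 − (1/3)·11 = 19.

11, 19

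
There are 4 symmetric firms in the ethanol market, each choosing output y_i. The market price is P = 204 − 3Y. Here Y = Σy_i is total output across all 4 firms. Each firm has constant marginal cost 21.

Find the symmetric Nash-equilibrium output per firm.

12.2

A representative firm's profit is π_i = y_i(204 − 3Y) − 21y_i, with Y = y_i + Σ_{j≠i} y_j.
First-order condition: 183 − 6y_i − 3Σ_{j≠i} y_j = 0.
Imposing symmetry (y_j = y for all j) turns Σ_{j≠i} y_j into 3y, so 183 = 15y and y = 12.2.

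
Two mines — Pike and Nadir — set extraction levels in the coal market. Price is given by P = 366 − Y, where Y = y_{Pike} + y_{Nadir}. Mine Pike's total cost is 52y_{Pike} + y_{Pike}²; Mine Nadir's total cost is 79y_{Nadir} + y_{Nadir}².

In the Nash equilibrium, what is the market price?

245.8

Mine Pike's profit: π = y_{Pike}(366 − (y_{Pike} + y_{Nadir})) − 52y_{Pike} − y_{Pike}².
∂π/∂y_{Pike} = 314 − 4y_{Pike} − y_{Nadir} = 0, so y_{Pike} = 78.5 − 0.25y_{Nadir}.
By the same steps for Nadir: y_{Nadir} = 71.75 − 0.25y_{Pike}.
Solving the two reaction functions simultaneously: (1 − (−0.25)(−0.25))y_{Pike} = 78.5 − 0.25·71.75, so 0.9375y_{Pike} = 60.5625 and y_{Pike} = 64.6.
Then y_{Nadir} = 71.75 − 0.25·64.6 = 55.6.
Equilibrium price: P = 366 − 120.2 = 245.8.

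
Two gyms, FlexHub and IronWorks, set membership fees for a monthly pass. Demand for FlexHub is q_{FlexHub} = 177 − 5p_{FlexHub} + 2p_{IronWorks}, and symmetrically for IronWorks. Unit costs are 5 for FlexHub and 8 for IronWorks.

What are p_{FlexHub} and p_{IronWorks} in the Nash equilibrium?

25.5625, 26.8125

FlexHub's profit: π = (p_{FlexHub} − 5)(177 − 5p_{FlexHub} + 2p_{IronWorks}).
∂π/∂p_{FlexHub} = 202 − 10p_{FlexHub} + 2p_{IronWorks} = 0 ⇒ p_{FlexHub} = 20.2 + 0.2p_{IronWorks}.
Similarly p_{IronWorks} = 21.7 + 0.2p_{FlexHub}.
Plugging p_{IronWorks} into FlexHub's best response: p_{FlexHub} = 20.2 + 0.2(21.7 + 0.2p_{FlexHub}) ⇒ 0.96p_{FlexHub} = 24.54, so p_{FlexHub} = 25.5625.
Then p_{IronWorks} = 21.7 + 0.2·25.5625 = 26.8125.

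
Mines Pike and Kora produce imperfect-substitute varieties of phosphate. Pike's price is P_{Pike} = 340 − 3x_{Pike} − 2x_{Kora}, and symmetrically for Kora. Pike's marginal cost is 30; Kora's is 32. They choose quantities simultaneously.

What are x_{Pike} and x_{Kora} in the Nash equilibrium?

38.875, 38.375

Mine Pike's profit: π = x_{Pike}(340 − 3x_{Pike} − 2x_{Kora}) − 30x_{Pike}.
∂π/∂x_{Pike} = 310 − 6x_{Pike} − 2x_{Kora} = 0 ⇒ x_{Pike} = 155/3 − (1/3)x_{Kora}.
Similarly x_{Kora} = 154/3 − (1/3)x_{Pike}.
Solving the two reaction functions simultaneously: (1 − (−1/3)(−1/3))x_{Pike} = 155/3 − (1/3)·(154/3), so (8/9)x_{Pike} = 311/9 and x_{Pike} = 38.875.
Then x_{Kora} = 154/3 − (1/3)·38.875 = 38.375.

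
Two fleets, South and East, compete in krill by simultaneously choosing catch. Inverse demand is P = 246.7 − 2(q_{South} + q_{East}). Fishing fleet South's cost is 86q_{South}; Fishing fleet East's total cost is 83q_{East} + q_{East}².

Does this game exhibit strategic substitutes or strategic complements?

Fishing fleet South's profit: π = q_{South}(246.7 − 2(q_{South} + q_{East})) − 86q_{South}.
∂π/∂q_{South} = 160.7 − 4q_{South} − 2q_{East} = 0, so q_{South} = 40.175 − 0.5q_{East}.
The best-response slope dq_{South}/dq_{East} = −0.5 < 0: the reaction function is downward-sloping, so the choices are strategic substitutes.

strategic substitutes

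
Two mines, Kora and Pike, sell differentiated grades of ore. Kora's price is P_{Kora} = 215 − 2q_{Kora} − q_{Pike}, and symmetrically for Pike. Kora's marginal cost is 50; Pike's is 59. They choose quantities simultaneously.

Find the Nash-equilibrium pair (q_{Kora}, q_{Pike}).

33.6, 30.6

Mine Kora's profit: π = q_{Kora}(215 − 2q_{Kora} − q_{Pike}) − 50q_{Kora}.
∂π/∂q_{Kora} = 165 − 4q_{Kora} − q_{Pike} = 0 ⇒ q_{Kora} = 41.25 − 0.25q_{Pike}.
Similarly q_{Pike} = 39 − 0.25q_{Kora}.
Plugging q_{Pike} into Kora's best response: q_{Kora} = 41.25 − 0.25(39 − 0.25q_{Kora}) ⇒ 0.9375q_{Kora} = 31.5, so q_{Kora} = 33.6.
Then q_{Pike} = 39 − 0.25·33.6 = 30.6.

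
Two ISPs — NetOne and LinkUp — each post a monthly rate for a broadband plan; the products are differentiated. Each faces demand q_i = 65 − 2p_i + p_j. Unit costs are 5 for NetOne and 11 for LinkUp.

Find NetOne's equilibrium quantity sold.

41.6

NetOne's profit: π = (p_{NetOne} − 5)(65 − 2p_{NetOne} + p_{LinkUp}).
∂π/∂p_{NetOne} = 75 − 4p_{NetOne} + p_{LinkUp} = 0 ⇒ p_{NetOne} = 18.75 + 0.25p_{LinkUp}.
Similarly p_{LinkUp} = 21.75 + 0.25p_{NetOne}.
Solving the two reaction functions simultaneously: (1 − (0.25)(0.25))p_{NetOne} = 18.75 + 0.25·21.75, so 0.9375p_{NetOne} = 24.1875 and p_{NetOne} = 25.8.
Then p_{LinkUp} = 21.75 + 0.25·25.8 = 28.2.
q_{NetOne} = 65 − 2·25.8 + 28.2 = 41.6.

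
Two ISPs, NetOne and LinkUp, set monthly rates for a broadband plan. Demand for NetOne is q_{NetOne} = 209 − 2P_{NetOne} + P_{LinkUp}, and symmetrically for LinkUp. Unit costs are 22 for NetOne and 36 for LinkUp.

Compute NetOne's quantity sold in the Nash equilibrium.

128.4

NetOne's profit: π = (P_{NetOne} − 22)(209 − 2P_{NetOne} + P_{LinkUp}).
∂π/∂P_{NetOne} = 253 − 4P_{NetOne} + P_{LinkUp} = 0 ⇒ P_{NetOne} = 63.25 + 0.25P_{LinkUp}.
Similarly P_{LinkUp} = 70.25 + 0.25P_{NetOne}.
Plugging P_{LinkUp} into NetOne's best response: P_{NetOne} = 63.25 + 0.25(70.25 + 0.25P_{NetOne}) ⇒ 0.9375P_{NetOne} = 80.8125, so P_{NetOne} = 86.2.
Then P_{LinkUp} = 70.25 + 0.25·86.2 = 91.8.
q_{NetOne} = 209 − 2·86.2 + 91.8 = 128.4.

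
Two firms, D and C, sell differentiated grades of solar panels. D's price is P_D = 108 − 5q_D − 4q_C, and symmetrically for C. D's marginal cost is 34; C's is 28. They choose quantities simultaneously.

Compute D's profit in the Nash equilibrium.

125

Firm D's profit: π = q_D(108 − 5q_D − 4q_C) − 34q_D.
∂π/∂q_D = 74 − 10q_D − 4q_C = 0 ⇒ q_D = 7.4 − 0.4q_C.
Similarly q_C = 8 − 0.4q_D.
Plugging q_C into D's best response: q_D = 7.4 − 0.4(8 − 0.4q_D) ⇒ 0.84q_D = 4.2, so q_D = 5.
Then q_C = 8 − 0.4·5 = 6.
P_D = 108 − 5·5 − 4·6 = 59.
Profit = (59 − 34)·5 = 125.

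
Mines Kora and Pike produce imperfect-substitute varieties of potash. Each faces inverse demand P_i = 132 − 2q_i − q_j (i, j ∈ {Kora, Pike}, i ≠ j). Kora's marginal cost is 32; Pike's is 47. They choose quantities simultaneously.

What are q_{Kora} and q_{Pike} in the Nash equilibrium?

Mine Kora's profit: π = q_{Kora}(132 − 2q_{Kora} − q_{Pike}) − 32q_{Kora}.
∂π/∂q_{Kora} = 100 − 4q_{Kora} − q_{Pike} = 0 ⇒ q_{Kora} = 25 − 0.25q_{Pike}.
Similarly q_{Pike} = 21.25 − 0.25q_{Kora}.
Plugging q_{Pike} into Kora's best response: q_{Kora} = 25 − 0.25(21.25 − 0.25q_{Kora}) ⇒ 0.9375q_{Kora} = 19.6875, so q_{Kora} = 21.
Then q_{Pike} = 21.25 − 0.25·21 = 16.

21, 16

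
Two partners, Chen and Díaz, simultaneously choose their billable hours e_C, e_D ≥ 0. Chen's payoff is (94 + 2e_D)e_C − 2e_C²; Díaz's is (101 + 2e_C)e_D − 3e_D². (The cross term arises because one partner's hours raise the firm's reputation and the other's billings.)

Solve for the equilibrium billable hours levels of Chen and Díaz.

Expanding Chen's payoff: 94e_C + 2e_De_C − 2e_C².
∂π/∂e_C = 94 + 2e_D − 4e_C = 0, so e_C = 23.5 + 0.5e_D.
Likewise for Díaz: e_D = 101/6 + (1/3)e_C.
Plugging e_D into Chen's best response: e_C = 23.5 + 0.5(101/6 + (1/3)e_C) ⇒ (5/6)e_C = 383/12, so e_C = 38.3.
Then e_D = 101/6 + (1/3)·38.3 = 29.6.

38.3, 29.6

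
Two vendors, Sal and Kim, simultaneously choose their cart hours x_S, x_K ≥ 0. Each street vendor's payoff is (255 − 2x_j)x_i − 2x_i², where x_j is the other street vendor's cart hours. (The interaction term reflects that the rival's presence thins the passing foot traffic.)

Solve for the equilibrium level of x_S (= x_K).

Sal's payoff is (255 − 2x_K)x_S − 2x_S².
∂π/∂x_S = 255 − 2x_K − 4x_S = 0, so x_S = 63.75 − 0.5x_K.
The game is symmetric, so in equilibrium x_K = x_S: the reaction function gives 1.5x_S = 63.75, hence x_S = 42.5.

42.5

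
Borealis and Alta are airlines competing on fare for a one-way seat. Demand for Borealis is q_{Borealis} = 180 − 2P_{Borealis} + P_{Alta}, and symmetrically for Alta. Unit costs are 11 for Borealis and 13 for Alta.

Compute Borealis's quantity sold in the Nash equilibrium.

113.2

Borealis's profit: π = (P_{Borealis} − 11)(180 − 2P_{Borealis} + P_{Alta}).
∂π/∂P_{Borealis} = 202 − 4P_{Borealis} + P_{Alta} = 0 ⇒ P_{Borealis} = 50.5 + 0.25P_{Alta}.
Similarly P_{Alta} = 51.5 + 0.25P_{Borealis}.
Plugging P_{Alta} into Borealis's best response: P_{Borealis} = 50.5 + 0.25(51.5 + 0.25P_{Borealis}) ⇒ 0.9375P_{Borealis} = 63.375, so P_{Borealis} = 67.6.
Then P_{Alta} = 51.5 + 0.25·67.6 = 68.4.
q_{Borealis} = 180 − 2·67.6 + 68.4 = 113.2.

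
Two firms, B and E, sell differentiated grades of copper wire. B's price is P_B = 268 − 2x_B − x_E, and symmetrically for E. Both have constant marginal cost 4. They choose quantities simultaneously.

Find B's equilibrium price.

Firm B's profit: π = x_B(268 − 2x_B − x_E) − 4x_B.
∂π/∂x_B = 264 − 4x_B − x_E = 0 ⇒ x_B = 66 − 0.25x_E.
Setting x_B = x_E in the reaction function: x_B = 66 − 0.25x_B, so x_B = 66 / 1.25 = 52.8.
P_B = 268 − 2·52.8 − 52.8 = 109.6.

109.6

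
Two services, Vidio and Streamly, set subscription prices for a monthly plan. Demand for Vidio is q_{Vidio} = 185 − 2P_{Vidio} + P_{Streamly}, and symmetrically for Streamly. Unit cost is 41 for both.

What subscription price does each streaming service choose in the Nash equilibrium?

89

Vidio's profit: π = (P_{Vidio} − 41)(185 − 2P_{Vidio} + P_{Streamly}).
∂π/∂P_{Vidio} = 267 − 4P_{Vidio} + P_{Streamly} = 0 ⇒ P_{Vidio} = 66.75 + 0.25P_{Streamly}.
By symmetry P_{Streamly} = P_{Vidio}; substituting into the reaction function, 0.75P_{Vidio} = 66.75 and P_{Vidio} = 89.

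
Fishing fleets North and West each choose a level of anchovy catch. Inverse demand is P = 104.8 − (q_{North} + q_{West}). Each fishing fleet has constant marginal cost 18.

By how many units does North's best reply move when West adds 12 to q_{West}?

Fishing fleet North's profit: π = q_{North}(104.8 − (q_{North} + q_{West})) − 18q_{North}.
∂π/∂q_{North} = 86.8 − 2q_{North} − q_{West} = 0, so q_{North} = 43.4 − 0.5q_{West}.
The reaction-function slope is −0.5, so a 12-unit rise in q_{West} moves q_{North} by −0.5 × 12 = −6. North's best response falls — the actions are strategic substitutes.

-6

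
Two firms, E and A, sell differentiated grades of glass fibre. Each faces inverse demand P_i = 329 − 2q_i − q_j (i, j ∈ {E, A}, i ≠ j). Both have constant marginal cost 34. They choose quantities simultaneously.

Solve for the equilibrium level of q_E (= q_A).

Firm E's profit: π = q_E(329 − 2q_E − q_A) − 34q_E.
∂π/∂q_E = 295 − 4q_E − q_A = 0 ⇒ q_E = 73.75 − 0.25q_A.
By symmetry q_A = q_E; substituting into the reaction function, 1.25q_E = 73.75 and q_E = 59.

59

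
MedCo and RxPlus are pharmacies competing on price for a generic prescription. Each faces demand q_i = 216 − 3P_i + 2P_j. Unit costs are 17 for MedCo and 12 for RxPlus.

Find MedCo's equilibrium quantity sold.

MedCo's profit: π = (P_{MedCo} − 17)(216 − 3P_{MedCo} + 2P_{RxPlus}).
∂π/∂P_{MedCo} = 267 − 6P_{MedCo} + 2P_{RxPlus} = 0 ⇒ P_{MedCo} = 44.5 + (1/3)P_{RxPlus}.
Similarly P_{RxPlus} = 42 + (1/3)P_{MedCo}.
Solving the two reaction functions simultaneously: (1 − (1/3)(1/3))P_{MedCo} = 44.5 + (1/3)·42, so (8/9)P_{MedCo} = 58.5 and P_{MedCo} = 65.8125.
Then P_{RxPlus} = 42 + (1/3)·65.8125 = 63.9375.
q_{MedCo} = 216 − 3·65.8125 + 2·63.9375 = 146.4375.

146.4375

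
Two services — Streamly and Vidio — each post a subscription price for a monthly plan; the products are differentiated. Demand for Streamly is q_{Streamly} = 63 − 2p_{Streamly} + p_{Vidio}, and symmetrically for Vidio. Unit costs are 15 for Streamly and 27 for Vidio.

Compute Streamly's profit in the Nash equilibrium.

619.52

Streamly's profit: π = (p_{Streamly} − 15)(63 − 2p_{Streamly} + p_{Vidio}).
∂π/∂p_{Streamly} = 93 − 4p_{Streamly} + p_{Vidio} = 0 ⇒ p_{Streamly} = 23.25 + 0.25p_{Vidio}.
Similarly p_{Vidio} = 29.25 + 0.25p_{Streamly}.
Substituting the second reaction function into the first: p_{Streamly} = 23.25 + 0.25(29.25 + 0.25p_{Streamly}), which gives 0.9375p_{Streamly} = 30.5625 ⇒ p_{Streamly} = 32.6.
Then p_{Vidio} = 29.25 + 0.25·32.6 = 37.4.
q_{Streamly} = 63 − 2·32.6 + 37.4 = 35.2.
Profit = (32.6 − 15)·35.2 = 619.52.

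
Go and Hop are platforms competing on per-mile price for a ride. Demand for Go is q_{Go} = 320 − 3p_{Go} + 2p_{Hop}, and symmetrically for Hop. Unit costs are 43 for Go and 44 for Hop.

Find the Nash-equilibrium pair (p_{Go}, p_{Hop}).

Go's profit: π = (p_{Go} − 43)(320 − 3p_{Go} + 2p_{Hop}).
∂π/∂p_{Go} = 449 − 6p_{Go} + 2p_{Hop} = 0 ⇒ p_{Go} = 449/6 + (1/3)p_{Hop}.
Similarly p_{Hop} = 226/3 + (1/3)p_{Go}.
Solving the two reaction functions simultaneously: (1 − (1/3)(1/3))p_{Go} = 449/6 + (1/3)·(226/3), so (8/9)p_{Go} = 1799/18 and p_{Go} = 112.4375.
Then p_{Hop} = 226/3 + (1/3)·112.4375 = 112.8125.

112.4375, 112.8125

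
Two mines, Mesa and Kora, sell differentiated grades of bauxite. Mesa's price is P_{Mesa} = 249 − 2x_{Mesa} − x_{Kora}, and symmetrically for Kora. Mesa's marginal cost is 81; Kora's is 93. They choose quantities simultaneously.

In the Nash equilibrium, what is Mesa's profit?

2366.72

Mine Mesa's profit: π = x_{Mesa}(249 − 2x_{Mesa} − x_{Kora}) − 81x_{Mesa}.
∂π/∂x_{Mesa} = 168 − 4x_{Mesa} − x_{Kora} = 0 ⇒ x_{Mesa} = 42 − 0.25x_{Kora}.
Similarly x_{Kora} = 39 − 0.25x_{Mesa}.
Solving the two reaction functions simultaneously: (1 − (−0.25)(−0.25))x_{Mesa} = 42 − 0.25·39, so 0.9375x_{Mesa} = 32.25 and x_{Mesa} = 34.4.
Then x_{Kora} = 39 − 0.25·34.4 = 30.4.
P_{Mesa} = 249 − 2·34.4 − 30.4 = 149.8.
Profit = (149.8 − 81)·34.4 = 2366.72.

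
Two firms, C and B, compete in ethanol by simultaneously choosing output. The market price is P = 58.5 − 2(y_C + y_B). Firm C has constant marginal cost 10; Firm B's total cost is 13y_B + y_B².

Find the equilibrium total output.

Firm C's profit: π = y_C(58.5 − 2(y_C + y_B)) − 10y_C.
∂π/∂y_C = 48.5 − 4y_C − 2y_B = 0, so y_C = 12.125 − 0.5y_B.
For B: ∂π/∂y_B = 45.5 − 6y_B − 2y_C = 0 ⇒ y_B = 91/12 − (1/3)y_C.
Plugging y_B into C's best response: y_C = 12.125 − 0.5(91/12 − (1/3)y_C) ⇒ (5/6)y_C = 25/3, so y_C = 10.
Then y_B = 91/12 − (1/3)·10 = 4.25.
Total output: 10 + 4.25 = 14.25.

14.25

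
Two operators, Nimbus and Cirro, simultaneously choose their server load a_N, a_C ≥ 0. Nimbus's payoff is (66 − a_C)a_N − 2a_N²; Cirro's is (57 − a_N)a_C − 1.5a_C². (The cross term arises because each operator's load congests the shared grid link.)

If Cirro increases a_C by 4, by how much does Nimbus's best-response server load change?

Expanding Nimbus's payoff: 66a_N − a_Ca_N − 2a_N².
∂π/∂a_N = 66 − a_C − 4a_N = 0, so a_N = 16.5 − 0.25a_C.
The reaction-function slope is −0.25, so a 4-unit rise in a_C moves a_N by −0.25 × 4 = −1. Nimbus's best response falls — the actions are strategic substitutes.

-1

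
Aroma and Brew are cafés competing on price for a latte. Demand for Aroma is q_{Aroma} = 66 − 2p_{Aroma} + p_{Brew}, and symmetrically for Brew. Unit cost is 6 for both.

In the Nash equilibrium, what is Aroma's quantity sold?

40

Aroma's profit: π = (p_{Aroma} − 6)(66 − 2p_{Aroma} + p_{Brew}).
∂π/∂p_{Aroma} = 78 − 4p_{Aroma} + p_{Brew} = 0 ⇒ p_{Aroma} = 19.5 + 0.25p_{Brew}.
The game is symmetric, so in equilibrium p_{Brew} = p_{Aroma}: the reaction function gives 0.75p_{Aroma} = 19.5, hence p_{Aroma} = 26.
q_{Aroma} = 66 − 2·26 + 26 = 40.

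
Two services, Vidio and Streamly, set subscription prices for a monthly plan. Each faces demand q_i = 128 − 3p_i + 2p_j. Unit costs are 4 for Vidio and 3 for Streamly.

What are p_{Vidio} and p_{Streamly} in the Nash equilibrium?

Vidio's profit: π = (p_{Vidio} − 4)(128 − 3p_{Vidio} + 2p_{Streamly}).
∂π/∂p_{Vidio} = 140 − 6p_{Vidio} + 2p_{Streamly} = 0 ⇒ p_{Vidio} = 70/3 + (1/3)p_{Streamly}.
Similarly p_{Streamly} = 137/6 + (1/3)p_{Vidio}.
Solving the two reaction functions simultaneously: (1 − (1/3)(1/3))p_{Vidio} = 70/3 + (1/3)·(137/6), so (8/9)p_{Vidio} = 557/18 and p_{Vidio} = 34.8125.
Then p_{Streamly} = 137/6 + (1/3)·34.8125 = 34.4375.

34.8125, 34.4375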